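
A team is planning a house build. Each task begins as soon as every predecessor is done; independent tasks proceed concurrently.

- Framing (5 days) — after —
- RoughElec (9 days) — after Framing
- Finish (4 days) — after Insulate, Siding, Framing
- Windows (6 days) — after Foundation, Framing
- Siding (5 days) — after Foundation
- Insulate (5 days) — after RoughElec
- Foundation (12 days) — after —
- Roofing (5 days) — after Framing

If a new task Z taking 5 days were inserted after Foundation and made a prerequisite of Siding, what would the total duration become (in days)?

Originally the project takes 23 days.
With Z inserted, Siding now waits for max(Foundation, Z).
New critical path: Foundation→Z→Siding→Finish = 12+5+5+4 = 26 ⇒ 26 days.

26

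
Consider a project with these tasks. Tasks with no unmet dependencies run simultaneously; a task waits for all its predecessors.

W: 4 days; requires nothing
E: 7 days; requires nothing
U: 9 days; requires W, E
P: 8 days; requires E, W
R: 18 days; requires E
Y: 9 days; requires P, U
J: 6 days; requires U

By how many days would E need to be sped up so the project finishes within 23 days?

Current finish: 25 days; target: 23.
E is on every critical path, so each day cut from E cuts the finish by one (this holds down to a finish of 22).
Need 25 − 23 = 2 days off E → E becomes 5 days, finish becomes 23.

2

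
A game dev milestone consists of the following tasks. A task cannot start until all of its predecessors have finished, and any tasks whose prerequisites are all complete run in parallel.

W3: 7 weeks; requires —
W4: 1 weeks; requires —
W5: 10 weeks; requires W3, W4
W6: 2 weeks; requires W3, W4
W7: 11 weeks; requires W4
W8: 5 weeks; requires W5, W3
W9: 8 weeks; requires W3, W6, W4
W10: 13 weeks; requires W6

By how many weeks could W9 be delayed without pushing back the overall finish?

5

Critical path: W3→W5→W8 = 7+10+5 = 22, so the finish is 22 weeks.
Longest path through W9: 17 weeks (earliest finish 17, latest finish 22).
Slack of W9 = 14 − 9 = 5 weeks.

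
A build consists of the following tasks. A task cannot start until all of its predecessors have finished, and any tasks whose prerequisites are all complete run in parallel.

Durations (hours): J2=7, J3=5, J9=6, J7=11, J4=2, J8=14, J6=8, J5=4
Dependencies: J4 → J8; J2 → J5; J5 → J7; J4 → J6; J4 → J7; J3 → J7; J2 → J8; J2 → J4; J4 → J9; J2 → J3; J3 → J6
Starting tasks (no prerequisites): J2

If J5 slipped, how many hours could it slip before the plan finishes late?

1

J2→J3→J7 = 7+5+11 = 23 sets the makespan at 23 hours.
Longest path through J5: 22 hours (earliest finish 11, latest finish 12).
So J5 can slip 12 − 11 = 1 hour.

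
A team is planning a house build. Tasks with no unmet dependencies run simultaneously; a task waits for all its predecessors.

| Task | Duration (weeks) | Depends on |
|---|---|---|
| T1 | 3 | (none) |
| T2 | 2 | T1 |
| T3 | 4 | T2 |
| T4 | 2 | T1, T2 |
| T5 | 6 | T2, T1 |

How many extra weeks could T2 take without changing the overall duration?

T1→T2→T5 = 3+2+6 = 11 sets the makespan at 11 weeks.
T2 finishes as early as 5 and must finish by 5.
Slack of T2 = 3 − 3 = 0 weeks.

0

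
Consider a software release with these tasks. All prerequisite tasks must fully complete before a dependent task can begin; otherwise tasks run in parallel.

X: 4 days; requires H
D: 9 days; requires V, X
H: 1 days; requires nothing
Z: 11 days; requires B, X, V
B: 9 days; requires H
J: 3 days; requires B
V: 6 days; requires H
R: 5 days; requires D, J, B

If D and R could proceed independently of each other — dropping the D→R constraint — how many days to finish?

Original critical path: H→B→Z = 1+9+11 = 21 ⇒ 21 days.
Without D→R, R's earliest start moves from 16 to 13.
New critical path: H→B→Z = 1+9+11 = 21 ⇒ 21 days.

21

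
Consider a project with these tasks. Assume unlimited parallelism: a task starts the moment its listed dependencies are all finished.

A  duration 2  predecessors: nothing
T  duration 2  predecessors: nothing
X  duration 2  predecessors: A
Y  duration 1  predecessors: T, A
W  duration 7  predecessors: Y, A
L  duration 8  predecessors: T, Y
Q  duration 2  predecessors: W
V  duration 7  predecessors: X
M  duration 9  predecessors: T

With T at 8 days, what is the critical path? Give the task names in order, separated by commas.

T, Y, W, Q

As given, the longest chain is T→Y→W→Q = 2+1+7+2 = 12, so the finish is 12 days.
T is on the critical path; changing it to 8 makes that path 18 days.
The critical path is still T→Y→W→Q; finish is now 18 days.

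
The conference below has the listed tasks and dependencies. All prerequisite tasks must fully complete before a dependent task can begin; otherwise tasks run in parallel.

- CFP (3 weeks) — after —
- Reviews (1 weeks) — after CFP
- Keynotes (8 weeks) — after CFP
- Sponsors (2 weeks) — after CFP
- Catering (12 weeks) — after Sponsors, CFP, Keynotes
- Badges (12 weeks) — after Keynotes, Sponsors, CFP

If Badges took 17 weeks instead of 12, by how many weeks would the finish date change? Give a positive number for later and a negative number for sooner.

5

Actual critical path: CFP→Keynotes→Badges = 3+8+12 = 23 ⇒ 23 weeks.
Since Badges is critical, the +5 change carries straight to that chain (now 28 weeks).
That remains the longest chain; total 28 weeks.
Change in finish: 28 − 23 = +5 weeks.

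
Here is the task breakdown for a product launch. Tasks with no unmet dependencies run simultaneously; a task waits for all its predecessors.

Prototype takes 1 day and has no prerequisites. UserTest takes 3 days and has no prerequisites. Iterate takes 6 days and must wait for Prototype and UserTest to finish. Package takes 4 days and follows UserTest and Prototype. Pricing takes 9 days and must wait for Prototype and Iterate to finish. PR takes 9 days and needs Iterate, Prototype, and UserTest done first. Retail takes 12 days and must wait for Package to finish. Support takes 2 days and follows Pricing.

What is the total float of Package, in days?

1

The longest chain is UserTest→Iterate→Pricing→Support = 3+6+9+2 = 20; overall finish 20 days.
Longest path through Package: 19 days (earliest finish 7, latest finish 8).
Slack of Package = 4 − 3 = 1 day.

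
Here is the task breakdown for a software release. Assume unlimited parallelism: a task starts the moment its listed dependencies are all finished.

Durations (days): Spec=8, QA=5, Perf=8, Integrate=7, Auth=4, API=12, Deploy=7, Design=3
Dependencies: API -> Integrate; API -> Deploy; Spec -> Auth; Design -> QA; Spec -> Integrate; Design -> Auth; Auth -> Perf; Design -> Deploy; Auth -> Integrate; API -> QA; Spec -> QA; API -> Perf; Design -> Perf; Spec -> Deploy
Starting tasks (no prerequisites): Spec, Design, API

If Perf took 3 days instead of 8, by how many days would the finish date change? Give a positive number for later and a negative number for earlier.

-1

Baseline: Spec→Auth→Perf = 8+4+8 = 20 → 20 days.
Since Perf is critical, the -5 change carries straight to that chain (now 15 days).
The binding chain switches to Spec→Auth→Integrate = 8+4+7 = 19; finish 19 days.
Change in finish: 19 − 20 = -1 days.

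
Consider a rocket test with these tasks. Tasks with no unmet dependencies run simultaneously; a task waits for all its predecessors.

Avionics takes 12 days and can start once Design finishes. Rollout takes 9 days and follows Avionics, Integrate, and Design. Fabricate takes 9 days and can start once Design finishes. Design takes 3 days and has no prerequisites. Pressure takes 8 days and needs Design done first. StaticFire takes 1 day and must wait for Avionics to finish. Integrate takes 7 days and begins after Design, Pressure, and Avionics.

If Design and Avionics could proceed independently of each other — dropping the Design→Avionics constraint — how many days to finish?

Before: longest chain Design→Avionics→Integrate→Rollout = 3+12+7+9 = 31, finish 31.
Without Design→Avionics, Avionics's earliest start moves from 3 to 0.
The longest chain is now Avionics→Integrate→Rollout = 12+7+9 = 28, so the project takes 28 days.

28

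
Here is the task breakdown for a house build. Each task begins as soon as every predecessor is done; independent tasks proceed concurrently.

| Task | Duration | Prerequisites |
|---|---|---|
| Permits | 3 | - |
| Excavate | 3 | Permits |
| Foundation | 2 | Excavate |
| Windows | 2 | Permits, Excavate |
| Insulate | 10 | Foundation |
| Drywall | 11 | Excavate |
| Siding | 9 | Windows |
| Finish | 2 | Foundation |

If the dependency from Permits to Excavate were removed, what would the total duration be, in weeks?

With the dependency in place, Permits→Excavate→Foundation→Insulate = 3+3+2+10 = 18 sets the finish at 18 weeks.
Without Permits→Excavate, Excavate's earliest start moves from 3 to 0.
New critical path: Excavate→Foundation→Insulate = 3+2+10 = 15 ⇒ 15 weeks.

15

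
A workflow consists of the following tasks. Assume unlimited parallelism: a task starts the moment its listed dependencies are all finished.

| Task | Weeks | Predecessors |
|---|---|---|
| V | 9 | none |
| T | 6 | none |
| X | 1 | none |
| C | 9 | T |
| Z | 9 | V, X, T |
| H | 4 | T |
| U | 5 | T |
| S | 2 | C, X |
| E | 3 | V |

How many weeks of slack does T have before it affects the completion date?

Critical path: V→Z = 9+9 = 18, so the finish is 18 weeks.
T finishes as early as 6 and must finish by 7.
So T can slip 7 − 6 = 1 week.

1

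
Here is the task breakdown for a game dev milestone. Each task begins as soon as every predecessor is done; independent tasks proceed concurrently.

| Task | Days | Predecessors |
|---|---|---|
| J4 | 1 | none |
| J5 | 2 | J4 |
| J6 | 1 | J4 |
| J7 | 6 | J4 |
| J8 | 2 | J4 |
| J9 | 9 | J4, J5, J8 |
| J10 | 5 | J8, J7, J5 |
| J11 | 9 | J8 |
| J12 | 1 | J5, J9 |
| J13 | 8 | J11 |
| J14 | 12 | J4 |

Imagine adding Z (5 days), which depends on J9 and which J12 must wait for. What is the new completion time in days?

Originally the job takes 20 days.
With Z inserted, J12 now waits for max(J5, J9, Z).
New critical path: J4→J8→J11→J13 = 1+2+9+8 = 20 ⇒ 20 days.

20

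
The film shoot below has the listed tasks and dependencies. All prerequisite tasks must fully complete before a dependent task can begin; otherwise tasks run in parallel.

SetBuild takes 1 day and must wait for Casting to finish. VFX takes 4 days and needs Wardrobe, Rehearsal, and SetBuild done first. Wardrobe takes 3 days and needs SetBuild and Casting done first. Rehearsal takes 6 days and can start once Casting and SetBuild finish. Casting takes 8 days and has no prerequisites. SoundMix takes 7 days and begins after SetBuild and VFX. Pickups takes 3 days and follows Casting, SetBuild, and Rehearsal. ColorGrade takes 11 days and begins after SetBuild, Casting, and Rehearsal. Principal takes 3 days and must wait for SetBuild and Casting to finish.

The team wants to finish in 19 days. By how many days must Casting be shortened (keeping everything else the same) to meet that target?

Current finish: 26 days; target: 19.
Casting is on every critical path, so each day cut from Casting cuts the finish by one (this holds down to a finish of 19).
Need 26 − 19 = 7 days off Casting → Casting becomes 1 day, finish becomes 19.

7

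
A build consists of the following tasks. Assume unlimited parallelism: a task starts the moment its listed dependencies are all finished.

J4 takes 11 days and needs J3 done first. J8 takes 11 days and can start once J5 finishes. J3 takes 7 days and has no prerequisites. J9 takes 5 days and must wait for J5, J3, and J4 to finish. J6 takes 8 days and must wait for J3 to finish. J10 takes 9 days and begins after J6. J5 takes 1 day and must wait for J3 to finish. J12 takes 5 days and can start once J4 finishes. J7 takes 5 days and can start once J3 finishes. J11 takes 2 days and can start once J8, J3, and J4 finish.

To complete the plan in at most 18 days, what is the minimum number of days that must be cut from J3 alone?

6

Current finish: 24 days; target: 18.
J3 is on every critical path, so each day cut from J3 cuts the finish by one (this holds down to a finish of 18).
Need 24 − 18 = 6 days off J3 → J3 becomes 1 day, finish becomes 18.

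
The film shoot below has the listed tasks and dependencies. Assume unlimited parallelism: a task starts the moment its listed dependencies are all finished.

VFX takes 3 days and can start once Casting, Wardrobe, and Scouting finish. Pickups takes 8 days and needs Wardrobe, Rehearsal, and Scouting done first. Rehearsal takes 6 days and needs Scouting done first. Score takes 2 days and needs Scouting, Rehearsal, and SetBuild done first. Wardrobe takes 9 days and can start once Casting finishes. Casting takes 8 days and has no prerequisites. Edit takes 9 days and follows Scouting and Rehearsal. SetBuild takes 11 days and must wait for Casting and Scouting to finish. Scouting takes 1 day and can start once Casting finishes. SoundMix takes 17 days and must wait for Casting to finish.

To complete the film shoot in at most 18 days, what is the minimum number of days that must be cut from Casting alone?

Current finish: 25 days; target: 18.
Casting is on every critical path, so each day cut from Casting cuts the finish by one (this holds down to a finish of 18).
Need 25 − 18 = 7 days off Casting → Casting becomes 1 day, finish becomes 18.

7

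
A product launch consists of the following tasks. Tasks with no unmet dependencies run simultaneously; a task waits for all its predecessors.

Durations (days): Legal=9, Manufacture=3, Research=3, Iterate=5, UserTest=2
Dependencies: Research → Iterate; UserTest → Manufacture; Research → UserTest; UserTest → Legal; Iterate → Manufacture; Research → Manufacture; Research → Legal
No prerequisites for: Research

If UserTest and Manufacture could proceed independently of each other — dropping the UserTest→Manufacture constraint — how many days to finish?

14

Before: longest chain Research→UserTest→Legal = 3+2+9 = 14, finish 14.
Dropping UserTest→Manufacture doesn't change Manufacture's earliest start (8); another predecessor still binds.
New critical path: Research→UserTest→Legal = 3+2+9 = 14 ⇒ 14 days.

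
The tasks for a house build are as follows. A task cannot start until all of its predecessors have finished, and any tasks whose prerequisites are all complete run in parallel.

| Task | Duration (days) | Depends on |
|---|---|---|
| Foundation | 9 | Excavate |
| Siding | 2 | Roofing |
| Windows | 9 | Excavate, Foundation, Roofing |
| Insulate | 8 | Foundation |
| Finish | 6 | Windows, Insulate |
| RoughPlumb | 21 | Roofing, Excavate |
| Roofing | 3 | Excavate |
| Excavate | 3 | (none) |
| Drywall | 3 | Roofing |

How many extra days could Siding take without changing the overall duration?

19

Critical path: Excavate→Foundation→Windows→Finish = 3+9+9+6 = 27, so the finish is 27 days.
Longest path through Siding: 8 days (earliest finish 8, latest finish 27).
Float = 27 − 8 = 19.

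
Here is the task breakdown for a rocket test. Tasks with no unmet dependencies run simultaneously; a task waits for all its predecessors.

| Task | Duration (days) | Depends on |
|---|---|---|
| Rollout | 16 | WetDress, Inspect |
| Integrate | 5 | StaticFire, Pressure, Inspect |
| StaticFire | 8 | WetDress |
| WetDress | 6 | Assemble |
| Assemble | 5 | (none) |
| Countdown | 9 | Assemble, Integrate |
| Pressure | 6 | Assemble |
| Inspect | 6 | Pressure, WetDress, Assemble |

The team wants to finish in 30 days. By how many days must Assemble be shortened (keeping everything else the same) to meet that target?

Current finish: 33 days; target: 30.
Assemble is on every critical path, so each day cut from Assemble cuts the finish by one (this holds down to a finish of 29).
Need 33 − 30 = 3 days off Assemble → Assemble becomes 2 days, finish becomes 30.

3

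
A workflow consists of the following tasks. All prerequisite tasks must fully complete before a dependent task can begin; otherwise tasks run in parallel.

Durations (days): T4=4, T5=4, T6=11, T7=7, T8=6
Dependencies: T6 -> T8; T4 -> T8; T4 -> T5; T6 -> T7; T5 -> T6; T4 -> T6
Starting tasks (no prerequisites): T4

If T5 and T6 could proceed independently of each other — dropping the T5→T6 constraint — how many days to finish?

22

With the dependency in place, T4→T5→T6→T7 = 4+4+11+7 = 26 sets the finish at 26 days.
Without T5→T6, T6's earliest start moves from 8 to 4.
After: T4→T6→T7 = 4+11+7 = 22 → 22 days.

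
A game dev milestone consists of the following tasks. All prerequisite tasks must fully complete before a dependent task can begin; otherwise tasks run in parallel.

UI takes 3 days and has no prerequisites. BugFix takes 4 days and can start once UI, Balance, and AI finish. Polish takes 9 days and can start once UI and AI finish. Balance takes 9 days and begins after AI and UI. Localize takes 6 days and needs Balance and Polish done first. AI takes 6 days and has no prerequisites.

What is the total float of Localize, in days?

The longest chain is AI→Balance→Localize = 6+9+6 = 21; overall finish 21 days.
Localize finishes as early as 21 and must finish by 21.
Float = 21 − 21 = 0.

0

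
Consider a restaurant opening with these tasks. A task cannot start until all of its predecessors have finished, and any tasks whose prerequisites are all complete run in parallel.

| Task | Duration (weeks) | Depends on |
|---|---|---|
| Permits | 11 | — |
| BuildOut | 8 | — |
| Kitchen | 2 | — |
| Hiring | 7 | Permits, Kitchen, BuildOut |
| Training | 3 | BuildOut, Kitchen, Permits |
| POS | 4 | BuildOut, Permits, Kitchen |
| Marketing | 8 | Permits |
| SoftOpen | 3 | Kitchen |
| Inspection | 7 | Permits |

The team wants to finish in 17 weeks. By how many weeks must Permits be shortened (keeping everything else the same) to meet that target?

Current finish: 19 weeks; target: 17.
Permits is on every critical path, so each week cut from Permits cuts the finish by one (this holds down to a finish of 15).
Need 19 − 17 = 2 weeks off Permits → Permits becomes 9 weeks, finish becomes 17.

2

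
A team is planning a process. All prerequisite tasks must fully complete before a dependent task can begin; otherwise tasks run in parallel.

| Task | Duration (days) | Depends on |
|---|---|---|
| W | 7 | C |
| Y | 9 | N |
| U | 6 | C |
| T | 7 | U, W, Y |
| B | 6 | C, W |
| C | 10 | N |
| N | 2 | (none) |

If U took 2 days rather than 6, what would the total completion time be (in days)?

26

As given, the longest chain is N→C→W→T = 2+10+7+7 = 26, so the finish is 26 days.
U is off the critical path — its longest chain is 25 days, giving 1 of slack.
No other chain overtakes it, so the finish is 26 days.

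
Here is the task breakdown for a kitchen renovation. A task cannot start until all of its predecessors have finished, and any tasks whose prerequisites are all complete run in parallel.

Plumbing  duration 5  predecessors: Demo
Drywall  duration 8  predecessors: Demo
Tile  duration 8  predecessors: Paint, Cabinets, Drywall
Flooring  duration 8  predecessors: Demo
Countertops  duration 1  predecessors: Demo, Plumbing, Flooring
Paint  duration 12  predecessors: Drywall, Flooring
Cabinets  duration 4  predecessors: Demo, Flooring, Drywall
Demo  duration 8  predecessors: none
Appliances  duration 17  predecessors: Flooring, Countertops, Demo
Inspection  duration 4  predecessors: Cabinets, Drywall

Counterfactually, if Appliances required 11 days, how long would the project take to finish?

36

Baseline: Demo→Drywall→Paint→Tile = 8+8+12+8 = 36 → 36 days.
Appliances is off the critical path — its longest chain is 34 days, giving 2 of slack.
No other chain overtakes it, so the finish is 36 days.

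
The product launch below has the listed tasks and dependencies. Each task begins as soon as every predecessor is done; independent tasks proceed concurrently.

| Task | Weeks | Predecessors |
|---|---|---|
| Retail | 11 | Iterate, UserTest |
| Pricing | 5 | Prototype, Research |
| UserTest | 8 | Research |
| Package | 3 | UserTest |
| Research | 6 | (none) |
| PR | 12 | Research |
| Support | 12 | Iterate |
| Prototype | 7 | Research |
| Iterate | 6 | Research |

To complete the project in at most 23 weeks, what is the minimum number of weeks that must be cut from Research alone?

Current finish: 25 weeks; target: 23.
Research is on every critical path, so each week cut from Research cuts the finish by one (this holds down to a finish of 20).
Need 25 − 23 = 2 weeks off Research → Research becomes 4 weeks, finish becomes 23.

2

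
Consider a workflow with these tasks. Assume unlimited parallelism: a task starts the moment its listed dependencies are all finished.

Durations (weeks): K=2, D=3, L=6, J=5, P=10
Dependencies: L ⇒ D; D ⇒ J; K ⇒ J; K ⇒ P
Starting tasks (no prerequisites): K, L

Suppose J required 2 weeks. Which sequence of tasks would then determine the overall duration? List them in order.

Critical path before the change: L→D→J = 6+3+5 = 14 giving 14 weeks.
J lies on that path, so at 2 weeks the path becomes 11 weeks.
The binding chain switches to K→P = 2+10 = 12; finish 12 weeks.

K, P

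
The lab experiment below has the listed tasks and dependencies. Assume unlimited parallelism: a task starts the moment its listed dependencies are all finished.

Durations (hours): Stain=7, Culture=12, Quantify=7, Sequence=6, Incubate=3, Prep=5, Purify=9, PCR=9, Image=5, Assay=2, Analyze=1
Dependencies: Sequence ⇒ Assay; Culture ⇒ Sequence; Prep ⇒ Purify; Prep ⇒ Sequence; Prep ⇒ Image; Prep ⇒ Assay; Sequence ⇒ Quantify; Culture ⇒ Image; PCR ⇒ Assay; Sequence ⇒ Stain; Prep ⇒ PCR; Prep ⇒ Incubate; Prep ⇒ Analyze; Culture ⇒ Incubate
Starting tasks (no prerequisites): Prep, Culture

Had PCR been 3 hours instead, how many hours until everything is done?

25

Baseline: Culture→Sequence→Stain = 12+6+7 = 25 → 25 hours.
PCR is off the critical path — its longest chain is 16 hours, giving 9 of slack.
The critical path is still Culture→Sequence→Stain; finish is now 25 hours.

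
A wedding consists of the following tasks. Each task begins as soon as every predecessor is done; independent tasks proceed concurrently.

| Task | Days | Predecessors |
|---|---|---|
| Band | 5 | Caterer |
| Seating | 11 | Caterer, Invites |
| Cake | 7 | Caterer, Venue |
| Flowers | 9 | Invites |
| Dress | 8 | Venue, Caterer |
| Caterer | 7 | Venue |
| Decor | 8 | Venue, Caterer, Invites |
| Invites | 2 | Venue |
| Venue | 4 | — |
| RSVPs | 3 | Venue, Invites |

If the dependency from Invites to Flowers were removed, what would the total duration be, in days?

22

Original critical path: Venue→Caterer→Seating = 4+7+11 = 22 ⇒ 22 days.
Without Invites→Flowers, Flowers's earliest start moves from 6 to 0.
After: Venue→Caterer→Seating = 4+7+11 = 22 → 22 days.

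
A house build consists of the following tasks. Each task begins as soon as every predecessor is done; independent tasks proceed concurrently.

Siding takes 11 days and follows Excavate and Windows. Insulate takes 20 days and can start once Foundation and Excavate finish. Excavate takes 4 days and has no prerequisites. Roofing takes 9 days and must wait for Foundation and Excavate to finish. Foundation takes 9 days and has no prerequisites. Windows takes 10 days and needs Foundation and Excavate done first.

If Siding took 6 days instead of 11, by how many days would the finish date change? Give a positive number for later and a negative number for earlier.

Critical path before the change: Foundation→Windows→Siding = 9+10+11 = 30 giving 30 days.
Siding is on the critical path; changing it to 6 makes that path 25 days.
Now Foundation→Insulate = 9+20 = 29 is longest, so the finish becomes 29 days.
Change in finish: 29 − 30 = -1 days.

-1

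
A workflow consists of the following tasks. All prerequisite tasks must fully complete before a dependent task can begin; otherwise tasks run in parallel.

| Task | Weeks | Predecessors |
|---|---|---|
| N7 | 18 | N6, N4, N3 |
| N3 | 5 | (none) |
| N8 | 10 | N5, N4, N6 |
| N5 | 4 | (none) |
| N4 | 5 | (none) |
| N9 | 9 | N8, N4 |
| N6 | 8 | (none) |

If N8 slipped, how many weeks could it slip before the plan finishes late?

0

The longest chain is N6→N8→N9 = 8+10+9 = 27; overall finish 27 weeks.
The longest chain containing N8 totals 27 weeks.
Float = 27 − 27 = 0.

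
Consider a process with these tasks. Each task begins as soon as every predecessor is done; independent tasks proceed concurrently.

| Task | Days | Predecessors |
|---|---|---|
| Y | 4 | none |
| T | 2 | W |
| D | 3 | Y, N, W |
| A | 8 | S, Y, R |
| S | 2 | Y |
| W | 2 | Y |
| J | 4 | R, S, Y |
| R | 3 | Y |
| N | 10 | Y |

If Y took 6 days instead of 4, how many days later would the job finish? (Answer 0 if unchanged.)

2

As given, the longest chain is Y→N→D = 4+10+3 = 17, so the finish is 17 days.
Y lies on that path, so at 6 days the path becomes 19 days.
No other chain overtakes it, so the finish is 19 days.
Change in finish: 19 − 17 = +2 days.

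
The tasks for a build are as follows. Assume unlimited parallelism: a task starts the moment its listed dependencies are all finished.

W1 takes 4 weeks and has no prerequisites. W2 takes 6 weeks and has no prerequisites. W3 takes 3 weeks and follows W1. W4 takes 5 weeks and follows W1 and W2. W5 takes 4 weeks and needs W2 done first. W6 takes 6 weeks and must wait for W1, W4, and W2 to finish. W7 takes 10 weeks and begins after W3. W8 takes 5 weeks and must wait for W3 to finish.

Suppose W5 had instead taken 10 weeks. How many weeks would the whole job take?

The binding path is W1→W3→W7 = 4+3+10 = 17; finish at 17 weeks.
W5 has 7 weeks of float (longest path through it is 10).
The critical path is still W1→W3→W7; finish is now 17 weeks.

17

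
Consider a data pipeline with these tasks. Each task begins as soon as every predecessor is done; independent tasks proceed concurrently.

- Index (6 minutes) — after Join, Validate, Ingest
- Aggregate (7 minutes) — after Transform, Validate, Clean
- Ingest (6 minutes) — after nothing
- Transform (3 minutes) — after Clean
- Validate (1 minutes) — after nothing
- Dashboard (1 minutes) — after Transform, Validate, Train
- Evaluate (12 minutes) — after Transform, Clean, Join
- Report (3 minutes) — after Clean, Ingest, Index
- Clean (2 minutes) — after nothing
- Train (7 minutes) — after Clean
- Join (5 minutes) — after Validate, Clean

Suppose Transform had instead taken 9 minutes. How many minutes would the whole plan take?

As given, the longest chain is Clean→Join→Evaluate = 2+5+12 = 19, so the finish is 19 minutes.
Transform is off the critical path — its longest chain is 17 minutes, giving 2 of slack.
The binding chain switches to Clean→Transform→Evaluate = 2+9+12 = 23; finish 23 minutes.

23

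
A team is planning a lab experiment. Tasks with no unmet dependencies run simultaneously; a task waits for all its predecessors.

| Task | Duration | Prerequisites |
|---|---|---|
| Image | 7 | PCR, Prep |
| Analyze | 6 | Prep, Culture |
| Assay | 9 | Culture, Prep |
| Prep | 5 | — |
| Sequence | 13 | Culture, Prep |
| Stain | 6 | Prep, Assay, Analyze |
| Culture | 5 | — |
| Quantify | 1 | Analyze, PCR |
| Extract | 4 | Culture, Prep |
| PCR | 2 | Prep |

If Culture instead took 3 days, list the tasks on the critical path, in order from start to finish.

Prep, Assay, Stain

Critical path before the change: Culture→Assay→Stain = 5+9+6 = 20 giving 20 days.
Culture is on the critical path; changing it to 3 makes that path 18 days.
New critical path: Prep→Assay→Stain = 5+9+6 = 20 ⇒ 20 days.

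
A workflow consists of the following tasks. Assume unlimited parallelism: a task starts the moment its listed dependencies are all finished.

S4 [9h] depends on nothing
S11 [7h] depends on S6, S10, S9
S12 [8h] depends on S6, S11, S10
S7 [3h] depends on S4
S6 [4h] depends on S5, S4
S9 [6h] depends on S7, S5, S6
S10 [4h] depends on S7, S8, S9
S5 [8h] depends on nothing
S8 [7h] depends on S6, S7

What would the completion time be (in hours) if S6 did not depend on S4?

With the dependency in place, S4→S6→S8→S10→S11→S12 = 9+4+7+4+7+8 = 39 sets the finish at 39 hours.
Without S4→S6, S6's earliest start moves from 9 to 8.
After: S4→S7→S8→S10→S11→S12 = 9+3+7+4+7+8 = 38 → 38 hours.

38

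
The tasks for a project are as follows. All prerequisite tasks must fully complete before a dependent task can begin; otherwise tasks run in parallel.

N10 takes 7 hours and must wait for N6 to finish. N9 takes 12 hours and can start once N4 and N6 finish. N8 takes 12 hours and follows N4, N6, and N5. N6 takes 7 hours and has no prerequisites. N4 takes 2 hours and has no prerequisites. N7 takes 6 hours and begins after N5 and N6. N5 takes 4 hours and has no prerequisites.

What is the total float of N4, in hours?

The longest chain is N6→N8 = 7+12 = 19; overall finish 19 hours.
N4 finishes as early as 2 and must finish by 7.
Float = 19 − 14 = 5.

5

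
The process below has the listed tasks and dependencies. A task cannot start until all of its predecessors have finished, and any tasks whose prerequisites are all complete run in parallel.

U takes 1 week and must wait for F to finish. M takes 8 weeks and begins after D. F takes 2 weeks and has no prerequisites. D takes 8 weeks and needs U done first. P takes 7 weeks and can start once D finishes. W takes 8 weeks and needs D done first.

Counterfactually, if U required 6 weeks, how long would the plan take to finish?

As given, the longest chain is F→U→D→W = 2+1+8+8 = 19, so the finish is 19 weeks.
U is on the critical path; changing it to 6 makes that path 24 weeks.
That remains the longest chain; total 24 weeks.

24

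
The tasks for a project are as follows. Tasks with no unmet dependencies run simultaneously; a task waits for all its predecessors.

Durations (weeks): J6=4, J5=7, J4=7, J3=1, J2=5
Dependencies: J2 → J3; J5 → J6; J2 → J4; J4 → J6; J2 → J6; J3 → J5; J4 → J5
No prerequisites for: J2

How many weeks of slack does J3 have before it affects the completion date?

6

Critical path: J2→J4→J5→J6 = 5+7+7+4 = 23, so the finish is 23 weeks.
J3 finishes as early as 6 and must finish by 12.
Float = 23 − 17 = 6.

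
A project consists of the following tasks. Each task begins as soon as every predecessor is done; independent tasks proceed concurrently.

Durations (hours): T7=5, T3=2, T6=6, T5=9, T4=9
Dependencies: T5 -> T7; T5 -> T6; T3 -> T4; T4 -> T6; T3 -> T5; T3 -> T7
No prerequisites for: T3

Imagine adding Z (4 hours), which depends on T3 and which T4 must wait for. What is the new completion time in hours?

Originally the project takes 17 hours.
With Z inserted, T4 now waits for max(T3, Z).
New critical path: T3→Z→T4→T6 = 2+4+9+6 = 21 ⇒ 21 hours.

21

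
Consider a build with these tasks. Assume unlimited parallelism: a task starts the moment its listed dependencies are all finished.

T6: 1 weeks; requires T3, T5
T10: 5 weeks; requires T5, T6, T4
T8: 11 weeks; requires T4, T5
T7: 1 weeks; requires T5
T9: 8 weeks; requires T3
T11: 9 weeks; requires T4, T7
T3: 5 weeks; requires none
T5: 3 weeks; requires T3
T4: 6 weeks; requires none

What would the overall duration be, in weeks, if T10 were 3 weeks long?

Actual critical path: T3→T5→T8 = 5+3+11 = 19 ⇒ 19 weeks.
T10 is off the critical path — its longest chain is 14 weeks, giving 5 of slack.
That remains the longest chain; total 19 weeks.

19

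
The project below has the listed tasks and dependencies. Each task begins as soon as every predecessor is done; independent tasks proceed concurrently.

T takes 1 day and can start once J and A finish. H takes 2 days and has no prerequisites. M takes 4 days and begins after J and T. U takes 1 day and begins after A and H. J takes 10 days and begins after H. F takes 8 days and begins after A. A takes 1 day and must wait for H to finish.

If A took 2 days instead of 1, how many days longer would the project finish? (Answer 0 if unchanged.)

Baseline: H→J→T→M = 2+10+1+4 = 17 → 17 days.
The longest path through A is only 11 days, so A has float 6.
The critical path is still H→J→T→M; finish is now 17 days.
Change in finish: 17 − 17 = +0 days.

0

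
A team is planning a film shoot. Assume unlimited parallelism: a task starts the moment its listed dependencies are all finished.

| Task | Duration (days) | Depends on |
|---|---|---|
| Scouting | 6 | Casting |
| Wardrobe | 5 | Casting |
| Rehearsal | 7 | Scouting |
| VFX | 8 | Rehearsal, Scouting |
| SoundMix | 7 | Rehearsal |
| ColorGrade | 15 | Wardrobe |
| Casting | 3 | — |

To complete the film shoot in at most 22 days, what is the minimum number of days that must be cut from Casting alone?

2

Current finish: 24 days; target: 22.
Casting is on every critical path, so each day cut from Casting cuts the finish by one (this holds down to a finish of 22).
Need 24 − 22 = 2 days off Casting → Casting becomes 1 day, finish becomes 22.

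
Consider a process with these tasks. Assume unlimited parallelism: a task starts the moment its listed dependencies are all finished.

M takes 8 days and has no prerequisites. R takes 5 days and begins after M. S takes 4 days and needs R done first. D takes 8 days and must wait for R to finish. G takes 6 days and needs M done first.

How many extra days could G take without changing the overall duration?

7

The longest chain is M→R→D = 8+5+8 = 21; overall finish 21 days.
G finishes as early as 14 and must finish by 21.
Float = 21 − 14 = 7.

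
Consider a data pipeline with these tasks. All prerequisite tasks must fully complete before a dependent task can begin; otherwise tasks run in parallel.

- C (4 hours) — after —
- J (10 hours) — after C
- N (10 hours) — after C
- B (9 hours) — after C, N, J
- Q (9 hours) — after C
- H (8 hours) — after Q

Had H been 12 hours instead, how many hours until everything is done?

25

Baseline: C→J→B = 4+10+9 = 23 → 23 hours.
The longest path through H is only 21 hours, so H has float 2.
Now C→Q→H = 4+9+12 = 25 is longest, so the finish becomes 25 hours.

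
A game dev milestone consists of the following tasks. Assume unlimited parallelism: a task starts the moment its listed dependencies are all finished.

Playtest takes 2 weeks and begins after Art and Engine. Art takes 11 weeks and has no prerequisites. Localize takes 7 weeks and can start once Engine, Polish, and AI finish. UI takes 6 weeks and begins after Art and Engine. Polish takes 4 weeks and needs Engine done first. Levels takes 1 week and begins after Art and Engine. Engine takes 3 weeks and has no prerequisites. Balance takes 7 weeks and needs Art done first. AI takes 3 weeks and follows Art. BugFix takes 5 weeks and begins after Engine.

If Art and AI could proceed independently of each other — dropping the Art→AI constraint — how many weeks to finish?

18

Before: longest chain Art→AI→Localize = 11+3+7 = 21, finish 21.
Without Art→AI, AI's earliest start moves from 11 to 0.
After: Art→Balance = 11+7 = 18 → 18 weeks.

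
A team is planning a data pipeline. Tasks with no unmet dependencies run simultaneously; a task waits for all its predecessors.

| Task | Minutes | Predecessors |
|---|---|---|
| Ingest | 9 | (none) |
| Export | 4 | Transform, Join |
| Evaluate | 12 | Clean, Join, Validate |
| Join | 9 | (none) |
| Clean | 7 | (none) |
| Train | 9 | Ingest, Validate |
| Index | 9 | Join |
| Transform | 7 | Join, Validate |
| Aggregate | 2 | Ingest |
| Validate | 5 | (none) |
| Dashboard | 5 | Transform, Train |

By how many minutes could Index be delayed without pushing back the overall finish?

5

The longest chain is Ingest→Train→Dashboard = 9+9+5 = 23; overall finish 23 minutes.
Index finishes as early as 18 and must finish by 23.
So Index can slip 23 − 18 = 5 minutes.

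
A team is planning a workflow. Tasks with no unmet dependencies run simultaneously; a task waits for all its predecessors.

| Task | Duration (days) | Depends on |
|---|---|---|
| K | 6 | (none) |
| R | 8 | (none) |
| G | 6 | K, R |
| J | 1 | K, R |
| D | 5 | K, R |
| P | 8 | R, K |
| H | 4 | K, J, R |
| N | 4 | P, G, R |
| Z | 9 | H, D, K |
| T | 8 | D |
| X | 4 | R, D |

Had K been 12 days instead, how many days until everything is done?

Actual critical path: R→J→H→Z = 8+1+4+9 = 22 ⇒ 22 days.
K has 2 days of float (longest path through it is 20).
New critical path: K→J→H→Z = 12+1+4+9 = 26 ⇒ 26 days.

26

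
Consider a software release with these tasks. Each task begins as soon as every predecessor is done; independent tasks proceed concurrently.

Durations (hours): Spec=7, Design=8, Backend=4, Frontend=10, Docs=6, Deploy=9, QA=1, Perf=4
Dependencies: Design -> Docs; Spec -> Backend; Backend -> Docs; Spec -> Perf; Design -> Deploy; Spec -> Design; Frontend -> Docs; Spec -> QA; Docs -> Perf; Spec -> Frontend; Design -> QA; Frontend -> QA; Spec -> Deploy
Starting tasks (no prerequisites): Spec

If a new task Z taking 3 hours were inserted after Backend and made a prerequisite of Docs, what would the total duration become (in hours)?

Originally the job takes 27 hours.
With Z inserted, Docs now waits for max(Backend, Design, Frontend, Z).
New critical path: Spec→Frontend→Docs→Perf = 7+10+6+4 = 27 ⇒ 27 hours.

27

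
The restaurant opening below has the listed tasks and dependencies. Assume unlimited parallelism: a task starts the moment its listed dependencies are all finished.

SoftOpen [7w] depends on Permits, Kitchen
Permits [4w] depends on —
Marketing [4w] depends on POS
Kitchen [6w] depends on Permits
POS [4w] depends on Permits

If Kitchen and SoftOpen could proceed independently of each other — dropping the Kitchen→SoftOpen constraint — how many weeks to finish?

With the dependency in place, Permits→Kitchen→SoftOpen = 4+6+7 = 17 sets the finish at 17 weeks.
Without Kitchen→SoftOpen, SoftOpen's earliest start moves from 10 to 4.
New critical path: Permits→POS→Marketing = 4+4+4 = 12 ⇒ 12 weeks.

12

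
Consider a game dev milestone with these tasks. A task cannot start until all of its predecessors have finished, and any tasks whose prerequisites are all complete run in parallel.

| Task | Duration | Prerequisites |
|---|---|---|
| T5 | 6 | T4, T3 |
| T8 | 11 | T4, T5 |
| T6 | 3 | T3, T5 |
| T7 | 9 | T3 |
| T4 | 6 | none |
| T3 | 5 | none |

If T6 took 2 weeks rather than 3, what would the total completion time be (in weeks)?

As given, the longest chain is T4→T5→T8 = 6+6+11 = 23, so the finish is 23 weeks.
The longest path through T6 is only 15 weeks, so T6 has float 8.
That remains the longest chain; total 23 weeks.

23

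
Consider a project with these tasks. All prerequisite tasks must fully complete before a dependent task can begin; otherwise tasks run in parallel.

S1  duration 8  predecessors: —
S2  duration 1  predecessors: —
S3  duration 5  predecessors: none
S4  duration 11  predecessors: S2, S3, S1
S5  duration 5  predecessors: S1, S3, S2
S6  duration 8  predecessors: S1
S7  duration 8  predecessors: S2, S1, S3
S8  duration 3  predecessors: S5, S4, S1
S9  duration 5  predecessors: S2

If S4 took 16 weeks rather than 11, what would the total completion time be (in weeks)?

27

The binding path is S1→S4→S8 = 8+11+3 = 22; finish at 22 weeks.
S4 is on the critical path; changing it to 16 makes that path 27 weeks.
No other chain overtakes it, so the finish is 27 weeks.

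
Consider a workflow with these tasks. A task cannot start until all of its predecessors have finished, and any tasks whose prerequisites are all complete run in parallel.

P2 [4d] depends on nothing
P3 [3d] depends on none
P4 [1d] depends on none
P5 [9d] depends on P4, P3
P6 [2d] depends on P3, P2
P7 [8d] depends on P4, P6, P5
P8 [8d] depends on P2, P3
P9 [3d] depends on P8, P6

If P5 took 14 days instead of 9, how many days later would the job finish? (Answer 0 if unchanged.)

Critical path before the change: P3→P5→P7 = 3+9+8 = 20 giving 20 days.
P5 is on the critical path; changing it to 14 makes that path 25 days.
No other chain overtakes it, so the finish is 25 days.
Change in finish: 25 − 20 = +5 days.

5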